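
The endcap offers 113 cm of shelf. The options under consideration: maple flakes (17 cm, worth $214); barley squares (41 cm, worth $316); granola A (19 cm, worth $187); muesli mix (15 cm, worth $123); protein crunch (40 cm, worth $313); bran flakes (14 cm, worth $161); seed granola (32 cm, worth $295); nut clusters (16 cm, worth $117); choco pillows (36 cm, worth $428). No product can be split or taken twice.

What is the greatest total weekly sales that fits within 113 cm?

1145

The ratio heuristic lands on maple flakes + granola A + muesli mix + bran flakes + choco pillows (1113) but leaves 12 cm idle.
Replace muesli mix and bran flakes with barley squares: the trade gains 32 net, giving 1145 at 113 cm.
Next best is maple flakes + granola A + protein crunch + choco pillows at 1142 (112 cm) — short by 3.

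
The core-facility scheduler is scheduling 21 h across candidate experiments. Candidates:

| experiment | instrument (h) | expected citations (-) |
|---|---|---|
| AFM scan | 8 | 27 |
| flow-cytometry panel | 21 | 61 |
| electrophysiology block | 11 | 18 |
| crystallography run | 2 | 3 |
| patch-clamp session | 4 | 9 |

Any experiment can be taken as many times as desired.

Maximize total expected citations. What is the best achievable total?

2×AFM scan + patch-clamp session uses 20 of the 21 h and totals 63.
That's the maximum — no swap from here does better than 63.

63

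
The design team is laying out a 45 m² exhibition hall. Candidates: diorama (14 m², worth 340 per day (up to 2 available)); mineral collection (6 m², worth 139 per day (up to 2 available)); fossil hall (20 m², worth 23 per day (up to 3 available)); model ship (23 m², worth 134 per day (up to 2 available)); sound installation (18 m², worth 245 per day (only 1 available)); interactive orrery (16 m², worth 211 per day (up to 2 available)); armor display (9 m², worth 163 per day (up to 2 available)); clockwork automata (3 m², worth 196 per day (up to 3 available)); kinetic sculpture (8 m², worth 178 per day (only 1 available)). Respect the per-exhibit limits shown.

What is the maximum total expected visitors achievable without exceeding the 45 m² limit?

1446

Taking the top-ratio exhibits first gives 2×diorama + mineral collection + 3×clockwork automata for 1407 (43 m²).
The 6 m² tied up in mineral collection is better spent on kinetic sculpture — total rises to 1446 (45 m²).
No other feasible combination exceeds 1446.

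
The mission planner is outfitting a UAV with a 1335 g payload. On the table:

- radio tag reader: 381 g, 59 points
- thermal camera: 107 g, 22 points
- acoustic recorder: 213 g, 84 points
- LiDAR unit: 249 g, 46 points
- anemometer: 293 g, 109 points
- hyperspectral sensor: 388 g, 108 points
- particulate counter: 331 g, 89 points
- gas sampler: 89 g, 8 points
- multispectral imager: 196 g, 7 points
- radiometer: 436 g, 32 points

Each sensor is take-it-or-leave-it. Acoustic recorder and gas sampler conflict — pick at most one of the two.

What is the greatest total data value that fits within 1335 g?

Taking thermal camera + acoustic recorder + anemometer + hyperspectral sensor + particulate counter: 1332 g used, 412 in data value.
An exhaustive check of the 1024 subsets confirms 412.

412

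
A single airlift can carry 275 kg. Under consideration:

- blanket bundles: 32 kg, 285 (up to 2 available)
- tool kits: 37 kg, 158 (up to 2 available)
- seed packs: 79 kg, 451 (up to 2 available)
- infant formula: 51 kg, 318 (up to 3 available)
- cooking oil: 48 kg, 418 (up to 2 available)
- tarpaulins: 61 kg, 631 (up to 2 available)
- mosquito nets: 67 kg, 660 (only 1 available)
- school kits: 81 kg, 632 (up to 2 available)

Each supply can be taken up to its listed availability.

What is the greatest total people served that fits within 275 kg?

Density check — tarpaulins 10.34, mosquito nets 9.85, blanket bundles 8.91, cooking oil 8.71 are the best per kg.
Taking the top-ratio supplies first gives 2×blanket bundles + 2×tarpaulins + mosquito nets for 2492 (253 kg).
Dropping blanket bundles frees 32 kg; slotting in cooking oil (48 kg) lifts the total to 2625 at 269 kg.
That's the maximum — no swap from here does better than 2625.

2625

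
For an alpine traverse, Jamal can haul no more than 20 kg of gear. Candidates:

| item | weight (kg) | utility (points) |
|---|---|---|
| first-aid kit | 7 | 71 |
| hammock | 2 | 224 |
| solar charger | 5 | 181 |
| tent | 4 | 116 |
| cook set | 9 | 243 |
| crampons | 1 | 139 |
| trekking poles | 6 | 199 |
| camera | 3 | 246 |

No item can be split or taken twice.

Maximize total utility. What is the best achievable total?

Density check — crampons 139.00, hammock 112.00, camera 82.00, solar charger 36.20 are the best per kg.
Greedy by ratio would take hammock + solar charger + crampons + trekking poles + camera: 17 kg used, total 989.
The 6 kg tied up in trekking poles is better spent on cook set — total rises to 1033 (20 kg).

1033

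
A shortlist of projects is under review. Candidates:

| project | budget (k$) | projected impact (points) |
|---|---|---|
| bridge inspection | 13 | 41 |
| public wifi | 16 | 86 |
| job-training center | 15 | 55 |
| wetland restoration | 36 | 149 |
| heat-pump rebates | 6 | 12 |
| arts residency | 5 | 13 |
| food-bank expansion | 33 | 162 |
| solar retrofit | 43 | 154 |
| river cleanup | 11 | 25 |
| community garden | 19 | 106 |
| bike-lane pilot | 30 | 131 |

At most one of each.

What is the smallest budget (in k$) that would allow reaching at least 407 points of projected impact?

83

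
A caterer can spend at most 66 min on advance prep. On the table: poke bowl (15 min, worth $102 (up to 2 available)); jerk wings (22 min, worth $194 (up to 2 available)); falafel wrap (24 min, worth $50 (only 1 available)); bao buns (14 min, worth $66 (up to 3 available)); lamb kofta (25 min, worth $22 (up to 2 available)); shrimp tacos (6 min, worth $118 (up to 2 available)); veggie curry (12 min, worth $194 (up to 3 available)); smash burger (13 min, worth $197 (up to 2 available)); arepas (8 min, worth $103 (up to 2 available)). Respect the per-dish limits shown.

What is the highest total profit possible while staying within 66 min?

1030

Density check — shrimp tacos 19.67, veggie curry 16.17, smash burger 15.15 are the best per min.
A density-first pass picks 2×shrimp tacos + 3×veggie curry + smash burger — 1015 at 61 min.
Replace 2×veggie curry with smash burger + 2×arepas: the trade gains 15 net, giving 1030 at 66 min.
Nothing else within 66 min beats 1030.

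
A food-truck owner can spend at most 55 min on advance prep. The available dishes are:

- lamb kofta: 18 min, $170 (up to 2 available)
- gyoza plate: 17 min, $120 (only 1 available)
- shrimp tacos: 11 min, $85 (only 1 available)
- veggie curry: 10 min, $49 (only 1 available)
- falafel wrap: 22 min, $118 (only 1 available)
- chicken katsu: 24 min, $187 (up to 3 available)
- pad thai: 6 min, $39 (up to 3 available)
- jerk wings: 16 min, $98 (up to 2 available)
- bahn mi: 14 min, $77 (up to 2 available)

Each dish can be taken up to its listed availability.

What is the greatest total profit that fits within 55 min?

464

Density check — lamb kofta 9.44, chicken katsu 7.79, shrimp tacos 7.73 are the best per min.
2×lamb kofta + shrimp tacos + pad thai uses 53 of the 55 min and totals 464.
Every other selection either busts 55 min or exceeds an availability limit or fails to beat 464.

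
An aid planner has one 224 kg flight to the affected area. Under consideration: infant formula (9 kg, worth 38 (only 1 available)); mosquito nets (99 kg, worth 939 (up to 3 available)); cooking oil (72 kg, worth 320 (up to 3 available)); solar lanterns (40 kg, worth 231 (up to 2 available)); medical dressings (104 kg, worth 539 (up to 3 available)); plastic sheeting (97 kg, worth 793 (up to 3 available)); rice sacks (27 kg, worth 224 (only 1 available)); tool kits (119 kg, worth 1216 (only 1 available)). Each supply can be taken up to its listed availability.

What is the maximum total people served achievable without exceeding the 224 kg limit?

Mosquito nets + tool kits uses 218 of the 224 kg and totals 2155.
No other feasible combination exceeds 2155.

2155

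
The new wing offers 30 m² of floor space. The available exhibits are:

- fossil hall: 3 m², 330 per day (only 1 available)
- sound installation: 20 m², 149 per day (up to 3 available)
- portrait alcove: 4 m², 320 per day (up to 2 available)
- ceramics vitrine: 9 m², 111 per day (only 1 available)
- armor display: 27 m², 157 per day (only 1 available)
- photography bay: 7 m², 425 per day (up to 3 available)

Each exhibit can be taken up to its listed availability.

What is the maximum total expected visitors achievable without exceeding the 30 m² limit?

1925

Density check — fossil hall 110.00, portrait alcove 80.00, photography bay 60.71, ceramics vitrine 12.33 are the best per m².
Filling by ratio: fossil hall + 2×portrait alcove + 2×photography bay for 1820, with 5 m² left unused.
The 4 m² tied up in portrait alcove is better spent on photography bay — total rises to 1925 (28 m²).
That's the maximum — no swap from here does better than 1925.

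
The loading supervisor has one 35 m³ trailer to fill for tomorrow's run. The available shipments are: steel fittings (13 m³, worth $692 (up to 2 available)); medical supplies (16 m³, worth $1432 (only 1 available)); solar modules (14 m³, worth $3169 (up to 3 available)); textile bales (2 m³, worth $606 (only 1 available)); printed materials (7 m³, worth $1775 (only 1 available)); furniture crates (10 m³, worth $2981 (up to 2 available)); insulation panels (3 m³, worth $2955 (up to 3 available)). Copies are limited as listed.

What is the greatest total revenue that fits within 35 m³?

By revenue per m³: insulation panels 985.00, textile bales 303.00, furniture crates 298.10 lead.
Greedy by ratio would take textile bales + 2×furniture crates + 3×insulation panels: 31 m³ used, total 15433.
Dropping furniture crates frees 10 m³; slotting in solar modules (14 m³) lifts the total to 15621 at 35 m³.

15621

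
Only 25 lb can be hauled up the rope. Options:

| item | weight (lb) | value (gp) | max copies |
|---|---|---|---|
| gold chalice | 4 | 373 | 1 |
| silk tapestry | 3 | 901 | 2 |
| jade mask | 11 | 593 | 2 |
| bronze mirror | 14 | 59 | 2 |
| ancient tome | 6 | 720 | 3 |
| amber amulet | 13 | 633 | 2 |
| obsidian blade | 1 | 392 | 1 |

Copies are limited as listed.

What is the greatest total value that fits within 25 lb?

4354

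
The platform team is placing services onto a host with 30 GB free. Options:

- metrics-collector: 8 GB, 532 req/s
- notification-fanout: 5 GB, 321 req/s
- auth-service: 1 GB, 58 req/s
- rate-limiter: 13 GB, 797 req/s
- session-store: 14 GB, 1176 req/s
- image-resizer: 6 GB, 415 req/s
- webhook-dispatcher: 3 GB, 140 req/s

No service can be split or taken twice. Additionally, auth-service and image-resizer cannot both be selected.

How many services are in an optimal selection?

4

Best achievable throughput is 2169.
For example metrics-collector + notification-fanout + session-store + webhook-dispatcher achieves it, using 30 GB.
Any selection reaching 2169 contains exactly 4 services.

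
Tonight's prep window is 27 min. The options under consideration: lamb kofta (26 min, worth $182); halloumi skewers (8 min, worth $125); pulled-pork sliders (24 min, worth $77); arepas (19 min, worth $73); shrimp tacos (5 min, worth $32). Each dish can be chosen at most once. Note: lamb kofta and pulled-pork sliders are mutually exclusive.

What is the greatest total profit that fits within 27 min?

198

By profit per min: halloumi skewers 15.62, lamb kofta 7.00, shrimp tacos 6.40, arepas 3.84 lead.
A density-first pass picks halloumi skewers + shrimp tacos — 157 at 13 min.
The 5 min tied up in shrimp tacos is better spent on arepas — total rises to 198 (27 min).
The closest alternative, lamb kofta, reaches only 182.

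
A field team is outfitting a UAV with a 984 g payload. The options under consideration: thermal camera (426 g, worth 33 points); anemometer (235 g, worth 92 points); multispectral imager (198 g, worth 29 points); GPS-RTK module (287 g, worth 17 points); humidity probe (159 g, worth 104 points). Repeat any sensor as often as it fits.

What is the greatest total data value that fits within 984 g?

Best packing: 6×humidity probe — 954 g, 624 total.

624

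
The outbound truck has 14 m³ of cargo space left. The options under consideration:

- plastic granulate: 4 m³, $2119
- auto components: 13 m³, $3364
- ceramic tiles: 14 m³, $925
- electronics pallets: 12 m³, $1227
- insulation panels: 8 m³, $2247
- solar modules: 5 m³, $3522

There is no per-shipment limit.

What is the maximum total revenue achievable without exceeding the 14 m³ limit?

Taking plastic granulate + 2×solar modules: 14 m³ used, 9163 in revenue.
Every other selection either busts 14 m³ or fails to beat 9163.

9163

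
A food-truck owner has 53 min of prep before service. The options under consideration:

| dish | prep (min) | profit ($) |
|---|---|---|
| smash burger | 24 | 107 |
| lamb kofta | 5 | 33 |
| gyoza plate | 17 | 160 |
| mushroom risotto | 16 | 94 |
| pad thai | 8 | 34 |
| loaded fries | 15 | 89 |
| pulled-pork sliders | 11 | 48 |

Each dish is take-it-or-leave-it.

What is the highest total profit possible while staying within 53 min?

376

Lamb kofta + gyoza plate + mushroom risotto + loaded fries uses 53 of the 53 min and totals 376.
Next best is gyoza plate + mushroom risotto + loaded fries at 343 (48 min) — short by 33.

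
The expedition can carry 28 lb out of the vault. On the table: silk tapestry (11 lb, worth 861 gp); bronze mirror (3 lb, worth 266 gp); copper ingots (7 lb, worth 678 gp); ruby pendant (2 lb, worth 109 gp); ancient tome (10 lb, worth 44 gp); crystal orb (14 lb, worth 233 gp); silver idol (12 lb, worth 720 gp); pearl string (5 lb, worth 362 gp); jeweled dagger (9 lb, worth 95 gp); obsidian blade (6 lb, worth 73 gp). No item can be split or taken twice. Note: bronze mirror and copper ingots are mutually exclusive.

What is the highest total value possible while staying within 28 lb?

2010

Best packing: silk tapestry + copper ingots + ruby pendant + pearl string — 25 lb, 2010 total.
Next best is silk tapestry + bronze mirror + ruby pendant + silver idol at 1956 (28 lb) — short by 54.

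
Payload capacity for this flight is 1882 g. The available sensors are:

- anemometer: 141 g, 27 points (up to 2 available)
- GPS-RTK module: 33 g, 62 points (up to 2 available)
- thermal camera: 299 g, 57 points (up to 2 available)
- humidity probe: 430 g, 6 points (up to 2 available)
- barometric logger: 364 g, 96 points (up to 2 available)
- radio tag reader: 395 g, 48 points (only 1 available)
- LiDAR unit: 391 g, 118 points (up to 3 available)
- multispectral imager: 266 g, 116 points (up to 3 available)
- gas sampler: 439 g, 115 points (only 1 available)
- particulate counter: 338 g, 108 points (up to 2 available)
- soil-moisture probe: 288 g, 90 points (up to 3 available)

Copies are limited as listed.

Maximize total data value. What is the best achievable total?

The ratio heuristic lands on 2×GPS-RTK module + 3×multispectral imager + 2×particulate counter + soil-moisture probe (778) but leaves 54 g idle.
Replace particulate counter with LiDAR unit: the trade gains 10 net, giving 788 at 1881 g.

788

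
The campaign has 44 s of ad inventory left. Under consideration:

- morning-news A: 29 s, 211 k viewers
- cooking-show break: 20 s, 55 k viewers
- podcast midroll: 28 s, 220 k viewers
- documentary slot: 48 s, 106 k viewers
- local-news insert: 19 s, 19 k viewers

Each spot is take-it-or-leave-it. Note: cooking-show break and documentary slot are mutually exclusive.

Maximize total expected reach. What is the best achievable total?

Taking podcast midroll: 28 s used, 220 in expected reach.
Next best is morning-news A at 211 (29 s) — short by 9.

220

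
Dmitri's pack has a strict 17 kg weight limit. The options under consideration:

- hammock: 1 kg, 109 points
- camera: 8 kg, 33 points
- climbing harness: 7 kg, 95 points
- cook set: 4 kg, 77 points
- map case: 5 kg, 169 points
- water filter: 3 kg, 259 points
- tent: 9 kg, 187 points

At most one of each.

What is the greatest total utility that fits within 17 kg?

Greedy by ratio would take hammock + cook set + map case + water filter: 13 kg used, total 614.
The 4 kg tied up in cook set is better spent on climbing harness — total rises to 632 (16 kg).
No other feasible combination exceeds 632.

632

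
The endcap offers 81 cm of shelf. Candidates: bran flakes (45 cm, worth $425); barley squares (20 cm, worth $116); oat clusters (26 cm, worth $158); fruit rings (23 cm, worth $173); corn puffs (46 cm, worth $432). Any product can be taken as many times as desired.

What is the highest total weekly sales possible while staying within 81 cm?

605

Density check — bran flakes 9.44, corn puffs 9.39, fruit rings 7.52 are the best per cm.
Filling by ratio: bran flakes + fruit rings for 598, with 13 cm left unused.
Dropping bran flakes frees 45 cm; slotting in corn puffs (46 cm) lifts the total to 605 at 69 cm.
Nothing else within 81 cm beats 605.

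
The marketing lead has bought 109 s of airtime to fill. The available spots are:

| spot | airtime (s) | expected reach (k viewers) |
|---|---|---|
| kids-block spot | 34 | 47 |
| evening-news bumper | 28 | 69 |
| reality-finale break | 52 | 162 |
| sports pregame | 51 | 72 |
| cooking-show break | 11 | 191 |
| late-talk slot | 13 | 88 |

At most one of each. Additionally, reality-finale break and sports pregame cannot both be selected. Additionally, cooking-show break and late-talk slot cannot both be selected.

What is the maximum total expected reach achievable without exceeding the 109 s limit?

Best packing: evening-news bumper + reality-finale break + cooking-show break — 91 s, 422 total.
Every other selection either busts 109 s or breaks a pairing rule or fails to beat 422.

422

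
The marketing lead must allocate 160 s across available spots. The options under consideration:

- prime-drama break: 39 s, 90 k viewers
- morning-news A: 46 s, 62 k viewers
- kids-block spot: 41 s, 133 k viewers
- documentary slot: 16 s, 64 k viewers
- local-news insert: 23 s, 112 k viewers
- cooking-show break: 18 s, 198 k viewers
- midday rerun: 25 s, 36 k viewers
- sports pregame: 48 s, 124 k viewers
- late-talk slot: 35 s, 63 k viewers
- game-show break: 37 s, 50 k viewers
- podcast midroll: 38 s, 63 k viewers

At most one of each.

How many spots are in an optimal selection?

5

Optimal total is 631.
kids-block spot + documentary slot + local-news insert + cooking-show break + sports pregame hits 631 at 146 s.
Any selection reaching 631 contains exactly 5 spots.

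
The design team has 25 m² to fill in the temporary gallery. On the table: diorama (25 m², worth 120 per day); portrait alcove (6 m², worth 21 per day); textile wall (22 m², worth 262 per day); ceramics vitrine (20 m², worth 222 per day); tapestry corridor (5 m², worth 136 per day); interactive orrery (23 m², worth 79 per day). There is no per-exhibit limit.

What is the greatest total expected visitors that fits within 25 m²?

Ranking by ratio (expected visitors/m²): tapestry corridor 27.20, textile wall 11.91, ceramics vitrine 11.10, diorama 4.80.
5×tapestry corridor uses 25 of the 25 m² and totals 680.
No other feasible combination exceeds 680.

680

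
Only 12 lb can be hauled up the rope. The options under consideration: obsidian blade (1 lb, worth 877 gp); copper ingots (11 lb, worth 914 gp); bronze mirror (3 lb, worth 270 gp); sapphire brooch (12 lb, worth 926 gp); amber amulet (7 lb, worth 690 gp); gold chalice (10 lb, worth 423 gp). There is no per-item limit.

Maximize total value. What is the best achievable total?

10524

By value per lb: obsidian blade 877.00, amber amulet 98.57, bronze mirror 90.00, copper ingots 83.09 lead.
Taking 12×obsidian blade: 12 lb used, 10524 in value.
No other feasible combination exceeds 10524.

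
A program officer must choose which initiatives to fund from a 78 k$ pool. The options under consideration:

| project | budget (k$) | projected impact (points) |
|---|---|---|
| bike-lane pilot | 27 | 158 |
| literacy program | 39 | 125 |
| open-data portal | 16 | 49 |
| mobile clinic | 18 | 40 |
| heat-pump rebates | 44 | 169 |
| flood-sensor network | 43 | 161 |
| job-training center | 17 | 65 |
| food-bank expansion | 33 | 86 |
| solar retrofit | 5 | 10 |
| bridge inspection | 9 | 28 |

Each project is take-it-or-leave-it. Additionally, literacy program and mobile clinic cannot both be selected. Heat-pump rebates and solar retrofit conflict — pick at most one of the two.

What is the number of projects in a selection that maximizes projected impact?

3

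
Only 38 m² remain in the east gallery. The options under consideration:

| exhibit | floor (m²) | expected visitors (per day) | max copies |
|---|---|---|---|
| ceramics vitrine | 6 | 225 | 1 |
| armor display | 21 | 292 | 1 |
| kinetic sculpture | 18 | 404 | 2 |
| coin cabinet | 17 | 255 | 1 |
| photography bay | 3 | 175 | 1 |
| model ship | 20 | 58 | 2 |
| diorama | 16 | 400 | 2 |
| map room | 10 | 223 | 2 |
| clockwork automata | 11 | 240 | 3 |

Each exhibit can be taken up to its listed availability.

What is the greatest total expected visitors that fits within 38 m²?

By expected visitors per m²: photography bay 58.33, ceramics vitrine 37.50, diorama 25.00 lead.
Filling by ratio: ceramics vitrine + photography bay + diorama + map room for 1023, with 3 m² left unused.
Replace diorama and map room with kinetic sculpture + clockwork automata: the trade gains 21 net, giving 1044 at 38 m².
That's the maximum — no swap from here does better than 1044.

1044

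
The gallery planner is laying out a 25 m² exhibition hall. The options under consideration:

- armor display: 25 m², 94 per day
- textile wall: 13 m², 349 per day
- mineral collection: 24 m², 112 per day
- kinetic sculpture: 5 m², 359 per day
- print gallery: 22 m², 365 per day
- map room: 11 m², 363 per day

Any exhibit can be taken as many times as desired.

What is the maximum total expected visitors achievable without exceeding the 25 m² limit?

Density check — kinetic sculpture 71.80, map room 33.00, textile wall 26.85, print gallery 16.59 are the best per m².
The ratio ordering already packs tightly: 5×kinetic sculpture, 25 m², 1795.

1795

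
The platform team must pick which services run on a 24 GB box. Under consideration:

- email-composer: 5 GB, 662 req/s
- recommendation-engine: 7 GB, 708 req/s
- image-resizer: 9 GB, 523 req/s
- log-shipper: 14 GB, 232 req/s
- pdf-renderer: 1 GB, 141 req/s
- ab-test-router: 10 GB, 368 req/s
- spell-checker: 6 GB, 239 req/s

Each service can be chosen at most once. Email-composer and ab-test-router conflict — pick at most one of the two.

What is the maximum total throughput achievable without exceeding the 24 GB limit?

2034

Taking email-composer + recommendation-engine + image-resizer + pdf-renderer: 22 GB used, 2034 in throughput.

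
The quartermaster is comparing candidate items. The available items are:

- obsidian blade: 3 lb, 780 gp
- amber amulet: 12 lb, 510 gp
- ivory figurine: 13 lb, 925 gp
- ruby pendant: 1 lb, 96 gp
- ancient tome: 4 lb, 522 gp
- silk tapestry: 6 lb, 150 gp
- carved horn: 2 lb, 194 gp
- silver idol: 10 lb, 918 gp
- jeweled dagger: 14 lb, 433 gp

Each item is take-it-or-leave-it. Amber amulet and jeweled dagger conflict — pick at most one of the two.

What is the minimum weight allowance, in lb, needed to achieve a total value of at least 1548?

10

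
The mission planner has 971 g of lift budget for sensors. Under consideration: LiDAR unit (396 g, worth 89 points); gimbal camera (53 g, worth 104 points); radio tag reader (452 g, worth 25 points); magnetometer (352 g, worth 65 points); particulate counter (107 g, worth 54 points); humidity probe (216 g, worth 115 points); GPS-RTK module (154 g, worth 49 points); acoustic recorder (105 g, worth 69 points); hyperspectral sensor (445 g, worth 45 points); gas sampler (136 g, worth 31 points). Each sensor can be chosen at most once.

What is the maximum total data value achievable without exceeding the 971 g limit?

438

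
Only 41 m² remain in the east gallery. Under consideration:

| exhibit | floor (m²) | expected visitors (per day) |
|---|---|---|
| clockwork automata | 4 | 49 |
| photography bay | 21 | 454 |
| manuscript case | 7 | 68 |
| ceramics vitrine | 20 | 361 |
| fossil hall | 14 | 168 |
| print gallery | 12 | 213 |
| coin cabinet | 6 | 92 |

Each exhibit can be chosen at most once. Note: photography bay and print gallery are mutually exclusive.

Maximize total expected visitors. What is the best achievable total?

815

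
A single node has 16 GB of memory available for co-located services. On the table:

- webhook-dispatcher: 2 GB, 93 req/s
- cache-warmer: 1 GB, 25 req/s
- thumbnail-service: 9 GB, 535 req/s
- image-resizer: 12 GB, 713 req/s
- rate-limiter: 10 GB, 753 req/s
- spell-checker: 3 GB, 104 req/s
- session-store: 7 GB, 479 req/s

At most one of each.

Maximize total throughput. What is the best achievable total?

Greedy by ratio would take webhook-dispatcher + cache-warmer + rate-limiter + spell-checker: 16 GB used, total 975.
A better packing is thumbnail-service + session-store: 16 GB, total 1014.
No other feasible combination exceeds 1014.

1014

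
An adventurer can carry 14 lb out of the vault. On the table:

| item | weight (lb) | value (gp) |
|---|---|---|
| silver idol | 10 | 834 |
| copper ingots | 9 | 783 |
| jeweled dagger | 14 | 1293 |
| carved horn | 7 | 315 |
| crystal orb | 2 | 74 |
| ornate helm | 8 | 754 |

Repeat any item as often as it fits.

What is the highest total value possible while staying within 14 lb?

A density-first pass picks 3×crystal orb + ornate helm — 976 at 14 lb.
The 14 lb tied up in 3×crystal orb and ornate helm is better spent on jeweled dagger — total rises to 1293 (14 lb).

1293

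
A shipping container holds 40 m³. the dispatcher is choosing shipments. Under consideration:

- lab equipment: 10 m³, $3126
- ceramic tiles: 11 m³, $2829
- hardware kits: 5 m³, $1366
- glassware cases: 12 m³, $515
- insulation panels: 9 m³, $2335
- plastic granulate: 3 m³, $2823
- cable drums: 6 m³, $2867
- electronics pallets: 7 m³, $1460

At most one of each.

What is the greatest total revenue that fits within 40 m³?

13980

Density check — plastic granulate 941.00, cable drums 477.83, lab equipment 312.60, hardware kits 273.20 are the best per m³.
Taking the top-ratio shipments first gives lab equipment + hardware kits + insulation panels + plastic granulate + cable drums + electronics pallets for 13977 (40 m³).
Dropping hardware kits and electronics pallets frees 12 m³; slotting in ceramic tiles (11 m³) lifts the total to 13980 at 39 m³.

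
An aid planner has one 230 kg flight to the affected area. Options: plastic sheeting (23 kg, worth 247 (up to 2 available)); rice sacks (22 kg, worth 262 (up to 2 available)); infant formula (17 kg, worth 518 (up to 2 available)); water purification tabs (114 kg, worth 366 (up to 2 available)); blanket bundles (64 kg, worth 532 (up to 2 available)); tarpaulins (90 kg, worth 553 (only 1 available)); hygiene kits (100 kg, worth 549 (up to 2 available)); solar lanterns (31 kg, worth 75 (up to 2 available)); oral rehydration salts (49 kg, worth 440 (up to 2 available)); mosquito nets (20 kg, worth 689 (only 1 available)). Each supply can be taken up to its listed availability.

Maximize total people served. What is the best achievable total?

3376

Density check — mosquito nets 34.45, infant formula 30.47, rice sacks 11.91 are the best per kg.
Taking the top-ratio supplies first gives 2×plastic sheeting + 2×rice sacks + 2×infant formula + solar lanterns + oral rehydration salts + mosquito nets for 3258 (224 kg).
Replace plastic sheeting and solar lanterns with oral rehydration salts: the trade gains 118 net, giving 3376 at 219 kg.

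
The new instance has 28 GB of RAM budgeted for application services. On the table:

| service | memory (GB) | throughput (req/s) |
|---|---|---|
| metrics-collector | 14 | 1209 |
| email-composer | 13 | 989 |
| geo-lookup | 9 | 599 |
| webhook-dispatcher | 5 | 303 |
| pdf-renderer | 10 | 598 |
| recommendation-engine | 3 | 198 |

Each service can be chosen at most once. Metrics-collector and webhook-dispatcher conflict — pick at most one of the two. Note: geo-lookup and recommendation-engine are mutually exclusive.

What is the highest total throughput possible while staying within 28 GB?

2198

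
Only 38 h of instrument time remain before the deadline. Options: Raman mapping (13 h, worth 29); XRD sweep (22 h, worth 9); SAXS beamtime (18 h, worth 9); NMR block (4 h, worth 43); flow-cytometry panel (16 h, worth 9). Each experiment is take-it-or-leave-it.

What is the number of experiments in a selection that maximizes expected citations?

3

The maximum expected citations within 38 h is 81.
Raman mapping + SAXS beamtime + NMR block hits 81 at 35 h.
Every optimal selection uses 3 experiments.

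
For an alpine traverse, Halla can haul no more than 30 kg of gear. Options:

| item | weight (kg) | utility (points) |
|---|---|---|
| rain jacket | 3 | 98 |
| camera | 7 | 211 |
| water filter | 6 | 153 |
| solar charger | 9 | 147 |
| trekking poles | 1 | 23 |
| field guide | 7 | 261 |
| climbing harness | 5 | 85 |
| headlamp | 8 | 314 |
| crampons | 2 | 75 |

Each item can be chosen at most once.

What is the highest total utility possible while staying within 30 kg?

1014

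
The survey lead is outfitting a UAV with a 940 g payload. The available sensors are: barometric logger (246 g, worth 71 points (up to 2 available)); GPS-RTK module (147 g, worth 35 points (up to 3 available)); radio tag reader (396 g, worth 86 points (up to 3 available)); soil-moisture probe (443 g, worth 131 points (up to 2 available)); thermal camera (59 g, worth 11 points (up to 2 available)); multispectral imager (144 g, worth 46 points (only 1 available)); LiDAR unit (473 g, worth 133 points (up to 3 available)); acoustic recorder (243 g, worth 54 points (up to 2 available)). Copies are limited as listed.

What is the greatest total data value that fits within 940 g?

273

Filling by ratio: barometric logger + soil-moisture probe + thermal camera + multispectral imager for 259, with 48 g left unused.
Dropping thermal camera and multispectral imager frees 203 g; slotting in barometric logger (246 g) lifts the total to 273 at 935 g.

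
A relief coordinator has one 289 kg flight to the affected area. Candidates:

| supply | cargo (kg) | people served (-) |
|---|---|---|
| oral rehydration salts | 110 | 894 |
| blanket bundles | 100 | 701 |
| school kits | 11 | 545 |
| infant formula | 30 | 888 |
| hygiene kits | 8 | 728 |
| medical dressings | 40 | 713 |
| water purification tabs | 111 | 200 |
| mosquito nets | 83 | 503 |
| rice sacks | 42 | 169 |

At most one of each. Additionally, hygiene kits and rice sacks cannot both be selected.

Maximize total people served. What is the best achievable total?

4271

Ranking by ratio (people served/kg): hygiene kits 91.00, school kits 49.55, infant formula 29.60, medical dressings 17.82.
Oral rehydration salts + school kits + infant formula + hygiene kits + medical dressings + mosquito nets uses 282 of the 289 kg and totals 4271.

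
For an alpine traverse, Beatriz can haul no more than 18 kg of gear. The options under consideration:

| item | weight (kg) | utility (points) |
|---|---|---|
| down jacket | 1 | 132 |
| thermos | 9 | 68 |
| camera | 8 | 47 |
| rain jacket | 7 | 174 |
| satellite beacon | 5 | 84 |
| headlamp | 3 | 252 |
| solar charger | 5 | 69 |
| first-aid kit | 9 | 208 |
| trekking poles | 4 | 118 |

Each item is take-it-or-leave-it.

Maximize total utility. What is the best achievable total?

A density-first pass picks down jacket + rain jacket + headlamp + trekking poles — 676 at 15 kg.
The 7 kg tied up in rain jacket is better spent on first-aid kit — total rises to 710 (17 kg).

710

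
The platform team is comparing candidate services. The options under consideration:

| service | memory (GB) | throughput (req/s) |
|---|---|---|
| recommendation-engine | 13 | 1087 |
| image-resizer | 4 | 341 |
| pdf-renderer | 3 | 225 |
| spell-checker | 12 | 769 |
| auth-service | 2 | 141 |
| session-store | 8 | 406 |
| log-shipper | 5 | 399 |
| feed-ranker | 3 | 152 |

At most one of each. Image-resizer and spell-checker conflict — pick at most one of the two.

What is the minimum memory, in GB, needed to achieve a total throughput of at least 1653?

20

Look for the lowest-memory combination reaching 1653.
recommendation-engine + image-resizer + pdf-renderer reaches 1653 using 20 GB.
No combination under 20 GB hits 1653.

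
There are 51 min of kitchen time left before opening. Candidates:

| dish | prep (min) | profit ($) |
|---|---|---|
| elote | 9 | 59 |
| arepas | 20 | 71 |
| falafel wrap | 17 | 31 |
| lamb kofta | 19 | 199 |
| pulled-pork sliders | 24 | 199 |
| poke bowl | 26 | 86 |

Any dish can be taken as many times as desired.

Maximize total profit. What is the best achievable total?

Elote + 2×lamb kofta uses 47 of the 51 min and totals 457.
The spare 4 min is too small for any remaining dish, and no exchange beats 457.

457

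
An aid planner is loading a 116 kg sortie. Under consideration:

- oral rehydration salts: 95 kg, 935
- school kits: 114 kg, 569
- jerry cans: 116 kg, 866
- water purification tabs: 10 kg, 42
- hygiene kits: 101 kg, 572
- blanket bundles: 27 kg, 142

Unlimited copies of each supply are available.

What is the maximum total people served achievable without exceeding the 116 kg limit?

1019

Oral rehydration salts + 2×water purification tabs uses 115 of the 116 kg and totals 1019.
Nothing else within 116 kg beats 1019.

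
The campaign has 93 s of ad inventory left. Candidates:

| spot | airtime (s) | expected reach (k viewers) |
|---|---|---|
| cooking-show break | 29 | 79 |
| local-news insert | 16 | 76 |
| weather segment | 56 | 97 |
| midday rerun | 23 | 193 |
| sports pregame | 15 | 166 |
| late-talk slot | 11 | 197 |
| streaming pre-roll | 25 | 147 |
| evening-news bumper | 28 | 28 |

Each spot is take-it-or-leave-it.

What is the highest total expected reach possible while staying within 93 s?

779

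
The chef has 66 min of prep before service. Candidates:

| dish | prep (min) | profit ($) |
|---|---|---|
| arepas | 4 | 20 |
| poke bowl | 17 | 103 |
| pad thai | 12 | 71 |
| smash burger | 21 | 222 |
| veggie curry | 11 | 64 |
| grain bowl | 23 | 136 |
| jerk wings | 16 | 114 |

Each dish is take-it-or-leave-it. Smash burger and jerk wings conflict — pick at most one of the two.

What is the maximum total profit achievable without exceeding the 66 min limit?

481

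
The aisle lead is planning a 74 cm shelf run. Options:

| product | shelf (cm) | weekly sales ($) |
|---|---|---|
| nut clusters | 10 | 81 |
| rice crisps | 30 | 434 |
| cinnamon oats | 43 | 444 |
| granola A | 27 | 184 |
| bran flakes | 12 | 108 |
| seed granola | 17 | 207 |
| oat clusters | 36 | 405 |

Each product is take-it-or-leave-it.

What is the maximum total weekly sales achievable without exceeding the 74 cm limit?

Taking the top-ratio products first gives nut clusters + rice crisps + bran flakes + seed granola for 830 (69 cm).
Dropping nut clusters and bran flakes and seed granola frees 39 cm; slotting in cinnamon oats (43 cm) lifts the total to 878 at 73 cm.
Runner-up rice crisps + oat clusters tops out at 839.

878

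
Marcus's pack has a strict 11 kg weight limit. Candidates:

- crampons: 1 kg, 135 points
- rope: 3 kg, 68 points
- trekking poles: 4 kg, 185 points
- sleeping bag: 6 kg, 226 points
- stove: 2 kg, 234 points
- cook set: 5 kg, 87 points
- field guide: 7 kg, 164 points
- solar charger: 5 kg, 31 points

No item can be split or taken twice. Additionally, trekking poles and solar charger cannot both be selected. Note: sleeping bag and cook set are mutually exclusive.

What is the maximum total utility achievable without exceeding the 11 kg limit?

Ranking by ratio (utility/kg): crampons 135.00, stove 117.00, trekking poles 46.25.
Best packing: crampons + rope + trekking poles + stove — 10 kg, 622 total.
The closest alternative, crampons + sleeping bag + stove, reaches only 595.

622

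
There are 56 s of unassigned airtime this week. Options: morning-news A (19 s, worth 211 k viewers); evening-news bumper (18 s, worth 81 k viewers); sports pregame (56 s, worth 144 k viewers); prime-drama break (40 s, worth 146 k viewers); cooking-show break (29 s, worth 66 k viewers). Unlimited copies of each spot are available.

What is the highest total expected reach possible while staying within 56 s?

By expected reach per s: morning-news A 11.11, evening-news bumper 4.50, prime-drama break 3.65 lead.
The ratio ordering already packs tightly: 2×morning-news A + evening-news bumper, 56 s, 503.
Every other selection either busts 56 s or fails to beat 503.

503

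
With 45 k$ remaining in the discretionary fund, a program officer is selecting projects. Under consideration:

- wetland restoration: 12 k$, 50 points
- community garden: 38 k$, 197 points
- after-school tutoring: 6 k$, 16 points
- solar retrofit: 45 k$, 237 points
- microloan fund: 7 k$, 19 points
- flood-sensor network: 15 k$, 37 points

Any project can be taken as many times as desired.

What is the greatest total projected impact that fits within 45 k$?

237

Best packing: solar retrofit — 45 k$, 237 total.
No other feasible combination exceeds 237.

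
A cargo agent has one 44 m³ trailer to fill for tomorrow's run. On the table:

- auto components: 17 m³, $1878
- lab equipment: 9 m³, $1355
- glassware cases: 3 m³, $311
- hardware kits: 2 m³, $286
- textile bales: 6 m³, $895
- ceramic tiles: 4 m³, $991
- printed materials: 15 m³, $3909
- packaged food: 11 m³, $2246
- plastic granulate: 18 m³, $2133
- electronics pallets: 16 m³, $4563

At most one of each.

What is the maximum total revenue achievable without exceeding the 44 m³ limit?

11004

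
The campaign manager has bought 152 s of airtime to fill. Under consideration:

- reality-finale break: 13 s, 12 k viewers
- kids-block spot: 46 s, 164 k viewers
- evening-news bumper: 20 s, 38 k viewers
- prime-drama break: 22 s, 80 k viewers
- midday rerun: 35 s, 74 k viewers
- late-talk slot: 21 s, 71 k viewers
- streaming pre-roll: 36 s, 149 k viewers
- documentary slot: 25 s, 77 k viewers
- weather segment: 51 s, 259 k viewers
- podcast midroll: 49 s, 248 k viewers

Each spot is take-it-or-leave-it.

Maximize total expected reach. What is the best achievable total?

Taking the top-ratio spots first gives reality-finale break + streaming pre-roll + weather segment + podcast midroll for 668 (149 s).
Dropping reality-finale break and streaming pre-roll frees 49 s; slotting in kids-block spot (46 s) lifts the total to 671 at 146 s.

671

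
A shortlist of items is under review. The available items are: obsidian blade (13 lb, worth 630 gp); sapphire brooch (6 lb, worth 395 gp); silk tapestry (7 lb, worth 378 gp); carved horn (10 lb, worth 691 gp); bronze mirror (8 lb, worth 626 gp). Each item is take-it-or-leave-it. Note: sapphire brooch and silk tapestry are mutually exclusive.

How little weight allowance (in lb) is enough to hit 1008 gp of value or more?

Look for the lowest-weight combination reaching 1008.
sapphire brooch + bronze mirror: 1021 value at 14 lb.
No combination under 14 lb hits 1008.

14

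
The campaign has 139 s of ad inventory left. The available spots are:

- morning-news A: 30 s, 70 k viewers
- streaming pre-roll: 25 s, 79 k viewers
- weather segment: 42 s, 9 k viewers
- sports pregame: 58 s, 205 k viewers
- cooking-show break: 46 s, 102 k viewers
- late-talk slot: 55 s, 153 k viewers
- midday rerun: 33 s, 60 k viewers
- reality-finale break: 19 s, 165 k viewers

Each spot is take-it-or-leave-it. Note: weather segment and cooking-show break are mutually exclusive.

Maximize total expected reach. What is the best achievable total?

523

The ratio heuristic lands on morning-news A + streaming pre-roll + sports pregame + reality-finale break (519) but leaves 7 s idle.
Dropping morning-news A and streaming pre-roll frees 55 s; slotting in late-talk slot (55 s) lifts the total to 523 at 132 s.
No other feasible combination exceeds 523.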